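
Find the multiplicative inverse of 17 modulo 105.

gcd(105, 17):
  105 = 6·17 + 3
  17 = 5·3 + 2
  3 = 1·2 + 1
  2 = 2·1
so gcd(105, 17) = 1.
Back-substitute for Bézout coefficients:
  1 = 3 - 1·2
  ... = 17·(-37) + 105·(6)
So 17·-37 ≡ 1 (mod 105), and -37 mod 105 = 68.

68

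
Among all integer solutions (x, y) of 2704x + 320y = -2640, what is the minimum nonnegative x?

15

gcd(2704, 320):
  2704 = 8×320 + 144
  320 = 2×144 + 32
  144 = 4×32 + 16
  32 = 2×16
so gcd(2704, 320) = 16.
16 divides -2640, so solutions exist.
Back-substitute for Bézout coefficients:
  16 = 144 - 4×32
  ... = 2704×(9) + 320×(-76)
Scale by -2640/16 = -165: (x₀, y₀) = (-1485, 12540).
General solution: x = -1485 + 20t, y = 12540 - 169t for integer t.
x ≥ 0: smallest is -1485 mod 20 = 15 (at t = 75), with y = -135.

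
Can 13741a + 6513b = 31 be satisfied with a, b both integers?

gcd(13741, 6513):
  13741 = 2*6513 + 715
  6513 = 9*715 + 78
  715 = 9*78 + 13
  78 = 6*13
so gcd(13741, 6513) = 13.
13 does not divide 31 (remainder 5), so no integer solutions.

no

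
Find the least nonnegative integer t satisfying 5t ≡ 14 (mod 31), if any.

9

gcd(31, 5):
  31 = 6×5 + 1
  5 = 5×1
so gcd(31, 5) = 1.
1 divides 14, so solutions exist.
Back-substitute for Bézout coefficients:
  1 = 31 - 6×5
  ... = 5×(-6) + 31×(1)
So 5×(-6) ≡ 1 (mod 31); multiply by 14: t ≡ -84 (mod 31).
Smallest nonnegative: t = -84 mod 31 = 9.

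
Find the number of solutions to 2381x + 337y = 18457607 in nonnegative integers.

gcd(2381, 337):
  2381 = 7*337 + 22
  337 = 15*22 + 7
  22 = 3*7 + 1
  7 = 7*1
so gcd(2381, 337) = 1.
Back-substitute for Bézout coefficients:
  1 = 22 - 3*7
  ... = 2381*(46) + 337*(-325)
Scale by 18457607: one solution is (849049922, -5998722275). Reduce x mod 337: (327, 52460).
General: x = 327 + 337t, y = 52460 - 2381t.
x ≥ 0 ⇒ t ≥ 0; y ≥ 0 ⇒ t ≤ 22. So t ∈ [0, 22]: 23 solutions.

23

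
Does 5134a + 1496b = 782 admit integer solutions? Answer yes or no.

yes

gcd(5134, 1496):
  5134 = 3×1496 + 646
  1496 = 2×646 + 204
  646 = 3×204 + 34
  204 = 6×34
so gcd(5134, 1496) = 34.
34 divides 782, so integer solutions exist.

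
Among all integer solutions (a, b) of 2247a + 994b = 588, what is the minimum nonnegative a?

gcd(2247, 994):
  2247 = 2×994 + 259
  994 = 3×259 + 217
  259 = 1×217 + 42
  217 = 5×42 + 7
  42 = 6×7
so gcd(2247, 994) = 7.
7 divides 588, so solutions exist.
Back-substitute for Bézout coefficients:
  7 = 217 - 5×42
  ... = 2247×(-23) + 994×(52)
Scale by 588/7 = 84: (a₀, b₀) = (-1932, 4368).
General solution: a = -1932 + 142t, b = 4368 - 321t for integer t.
a ≥ 0: smallest is -1932 mod 142 = 56 (at t = 14), with b = -126.

56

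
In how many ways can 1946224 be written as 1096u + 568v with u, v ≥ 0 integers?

gcd(1096, 568) = 8  (1096 = 1×568 + 528, 568 = 1×528 + 40, 528 = 13×40 + 8, 40 = 5×8).
Back-substituting, 1096×(14) + 568×(-27) = 8.
Scale by 243278: one solution is (3405892, -6568506). Reduce u mod 71: (22, 3384).
General: u = 22 + 71t, v = 3384 - 137t.
u ≥ 0 ⇒ t ≥ 0; v ≥ 0 ⇒ t ≤ 24. So t ∈ [0, 24]: 25 solutions.

25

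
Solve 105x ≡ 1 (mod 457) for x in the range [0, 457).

gcd(457, 105) = 1.
By Bézout, 105*(74) + 457*(-17) = 1.
So 105*74 ≡ 1 (mod 457), and 74 mod 457 = 74.

74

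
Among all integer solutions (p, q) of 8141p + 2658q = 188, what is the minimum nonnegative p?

gcd(8141, 2658) = 1.
1 divides 188, so solutions exist.
By Bézout, 8141×(191) + 2658×(-585) = 1.
Scale by 188/1 = 188: (p₀, q₀) = (35908, -109980).
General solution: p = 35908 + 2658t, q = -109980 - 8141t for integer t.
p ≥ 0: smallest is 35908 mod 2658 = 1354 (at t = -13), with q = -4147.

1354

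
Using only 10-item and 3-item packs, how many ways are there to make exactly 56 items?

Need nonnegative integers with 10j + 3k = 56.
gcd(10, 3) = 1, and 10·(1) + 3·(-3) = 1.
So (j₀, k₀) = (56, -168); general j = 56 + 3t, k = -168 - 10t.
j ≥ 0 ⇒ t ≥ -18; k ≥ 0 ⇒ t ≤ -17. That's 2 values of t.

2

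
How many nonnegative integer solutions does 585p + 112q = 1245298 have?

19

gcd(585, 112) = 1  (585 = 5·112 + 25, 112 = 4·25 + 12, 25 = 2·12 + 1, 12 = 12·1).
Back-substituting, 585·(9) + 112·(-47) = 1.
Scale by 1245298: one solution is (11207682, -58529006). Reduce p mod 112: (66, 10774).
General: p = 66 + 112t, q = 10774 - 585t.
p ≥ 0 ⇒ t ≥ 0; q ≥ 0 ⇒ t ≤ 18. So t ∈ [0, 18]: 19 solutions.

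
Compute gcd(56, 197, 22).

1

gcd(197, 56) = 1.
gcd(1, 22) = 1.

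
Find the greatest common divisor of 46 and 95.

1

gcd(95, 46):
  95 = 2*46 + 3
  46 = 15*3 + 1
  3 = 3*1
so gcd(95, 46) = 1.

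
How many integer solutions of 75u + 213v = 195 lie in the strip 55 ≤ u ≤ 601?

8

gcd(213, 75) = 3  (213 = 2×75 + 63, 75 = 1×63 + 12, 63 = 5×12 + 3, 12 = 4×3).
Back-substituting, 75×(-17) + 213×(6) = 3.
Scale by 65: particular solution (-1105, 390); reduce u mod 71: (31, -10).
General solution: u = 31 + 71t, v = -10 - 25t for integer t.
55 ≤ 31 + 71t ≤ 601 gives t ∈ [1, 8], which is 8 values.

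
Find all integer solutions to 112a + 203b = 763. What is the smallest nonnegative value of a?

5

gcd(203, 112):
  203 = 1*112 + 91
  112 = 1*91 + 21
  91 = 4*21 + 7
  21 = 3*7
so gcd(203, 112) = 7.
7 divides 763, so solutions exist.
Back-substitute for Bézout coefficients:
  7 = 91 - 4*21
  ... = 112*(-9) + 203*(5)
Scale by 763/7 = 109: (a₀, b₀) = (-981, 545).
General solution: a = -981 + 29t, b = 545 - 16t for integer t.
a ≥ 0: smallest is -981 mod 29 = 5 (at t = 34), with b = 1.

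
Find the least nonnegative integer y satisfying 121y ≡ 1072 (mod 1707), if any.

gcd(1707, 121):
  1707 = 14*121 + 13
  121 = 9*13 + 4
  13 = 3*4 + 1
  4 = 4*1
so gcd(1707, 121) = 1.
1 divides 1072, so solutions exist.
Back-substitute for Bézout coefficients:
  1 = 13 - 3*4
  ... = 121*(-395) + 1707*(28)
So 121*(-395) ≡ 1 (mod 1707); multiply by 1072: y ≡ -423440 (mod 1707).
Smallest nonnegative: y = -423440 mod 1707 = 1603.

1603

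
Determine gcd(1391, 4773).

gcd(4773, 1391):
  4773 = 3·1391 + 600
  1391 = 2·600 + 191
  600 = 3·191 + 27
  191 = 7·27 + 2
  27 = 13·2 + 1
  2 = 2·1
so gcd(4773, 1391) = 1.

1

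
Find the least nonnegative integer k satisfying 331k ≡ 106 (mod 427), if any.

gcd(427, 331) = 1  (427 = 1×331 + 96, 331 = 3×96 + 43, 96 = 2×43 + 10, 43 = 4×10 + 3, 10 = 3×3 + 1, 3 = 3×1).
1 divides 106, so solutions exist.
Back-substituting, 331×(-129) + 427×(100) = 1.
So 331×(-129) ≡ 1 (mod 427); multiply by 106: k ≡ -13674 (mod 427).
Smallest nonnegative: k = -13674 mod 427 = 417.

417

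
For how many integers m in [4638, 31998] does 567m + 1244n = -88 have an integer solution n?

22

gcd(1244, 567):
  1244 = 2*567 + 110
  567 = 5*110 + 17
  110 = 6*17 + 8
  17 = 2*8 + 1
  8 = 8*1
so gcd(1244, 567) = 1.
Back-substitute for Bézout coefficients:
  1 = 17 - 2*8
  ... = 567*(147) + 1244*(-67)
Scale by -88: particular solution (-12936, 5896); reduce m mod 1244: (748, -341).
General solution: m = 748 + 1244t, n = -341 - 567t for integer t.
4638 ≤ 748 + 1244t ≤ 31998 gives t ∈ [4, 25], which is 22 values.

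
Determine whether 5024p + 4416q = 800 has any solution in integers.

gcd(5024, 4416) = 32.
32 divides 800, so integer solutions exist.

yes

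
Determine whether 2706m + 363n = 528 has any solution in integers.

gcd(2706, 363) = 33  (2706 = 7×363 + 165, 363 = 2×165 + 33, 165 = 5×33).
33 divides 528, so integer solutions exist.

yes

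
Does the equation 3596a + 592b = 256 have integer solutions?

yes

gcd(3596, 592):
  3596 = 6×592 + 44
  592 = 13×44 + 20
  44 = 2×20 + 4
  20 = 5×4
so gcd(3596, 592) = 4.
4 divides 256, so integer solutions exist.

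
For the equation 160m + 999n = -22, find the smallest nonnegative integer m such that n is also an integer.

gcd(999, 160) = 1.
1 divides -22, so solutions exist.
By Bézout, 160*(256) + 999*(-41) = 1.
Scale by -22/1 = -22: (m₀, n₀) = (-5632, 902).
General solution: m = -5632 + 999t, n = 902 - 160t for integer t.
m ≥ 0: smallest is -5632 mod 999 = 362 (at t = 6), with n = -58.

362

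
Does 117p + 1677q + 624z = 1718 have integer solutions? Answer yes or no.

gcd(1677, 117):
  1677 = 14×117 + 39
  117 = 3×39
so gcd(1677, 117) = 39.
gcd(39, 624) = 39.
39 does not divide 1718 (remainder 2), so no integer solutions.

no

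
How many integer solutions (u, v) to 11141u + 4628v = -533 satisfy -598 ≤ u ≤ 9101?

gcd(11141, 4628) = 13.
By Bézout, 11141·(-27) + 4628·(65) = 13.
Particular solution: (39, -94).
General solution: u = 39 + 356t, v = -94 - 857t for integer t.
-598 ≤ 39 + 356t ≤ 9101 gives t ∈ [-1, 25], which is 27 values.

27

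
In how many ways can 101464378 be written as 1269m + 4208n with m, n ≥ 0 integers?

gcd(4208, 1269) = 1  (4208 = 3·1269 + 401, 1269 = 3·401 + 66, 401 = 6·66 + 5, 66 = 13·5 + 1, 5 = 5·1).
Back-substituting, 1269·(829) + 4208·(-250) = 1.
Scale by 101464378: one solution is (84113969362, -25366094500). Reduce m mod 4208: (674, 23909).
General: m = 674 + 4208t, n = 23909 - 1269t.
m ≥ 0 ⇒ t ≥ 0; n ≥ 0 ⇒ t ≤ 18. So t ∈ [0, 18]: 19 solutions.

19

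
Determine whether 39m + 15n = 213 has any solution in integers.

yes

gcd(39, 15):
  39 = 2*15 + 9
  15 = 1*9 + 6
  9 = 1*6 + 3
  6 = 2*3
so gcd(39, 15) = 3.
3 divides 213, so integer solutions exist.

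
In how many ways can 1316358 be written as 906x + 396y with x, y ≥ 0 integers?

gcd(906, 396):
  906 = 2×396 + 114
  396 = 3×114 + 54
  114 = 2×54 + 6
  54 = 9×6
so gcd(906, 396) = 6.
Back-substitute for Bézout coefficients:
  6 = 114 - 2×54
  ... = 906×(7) + 396×(-16)
Scale by 219393: one solution is (1535751, -3510288). Reduce x mod 66: (63, 3180).
General: x = 63 + 66t, y = 3180 - 151t.
x ≥ 0 ⇒ t ≥ 0; y ≥ 0 ⇒ t ≤ 21. So t ∈ [0, 21]: 22 solutions.

22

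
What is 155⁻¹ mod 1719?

122

gcd(1719, 155):
  1719 = 11*155 + 14
  155 = 11*14 + 1
  14 = 14*1
so gcd(1719, 155) = 1.
Back-substitute for Bézout coefficients:
  1 = 155 - 11*14
  ... = 155*(122) + 1719*(-11)
So 155*122 ≡ 1 (mod 1719), and 122 mod 1719 = 122.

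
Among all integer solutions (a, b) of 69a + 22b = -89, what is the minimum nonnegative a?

gcd(69, 22):
  69 = 3·22 + 3
  22 = 7·3 + 1
  3 = 3·1
so gcd(69, 22) = 1.
1 divides -89, so solutions exist.
Back-substitute for Bézout coefficients:
  1 = 22 - 7·3
  ... = 69·(-7) + 22·(22)
Scale by -89/1 = -89: (a₀, b₀) = (623, -1958).
General solution: a = 623 + 22t, b = -1958 - 69t for integer t.
a ≥ 0: smallest is 623 mod 22 = 7 (at t = -28), with b = -26.

7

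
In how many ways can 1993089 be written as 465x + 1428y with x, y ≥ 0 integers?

9

gcd(1428, 465):
  1428 = 3×465 + 33
  465 = 14×33 + 3
  33 = 11×3
so gcd(1428, 465) = 3.
Back-substitute for Bézout coefficients:
  3 = 465 - 14×33
  ... = 465×(43) + 1428×(-14)
Scale by 664363: one solution is (28567609, -9301082). Reduce x mod 476: (469, 1243).
General: x = 469 + 476t, y = 1243 - 155t.
x ≥ 0 ⇒ t ≥ 0; y ≥ 0 ⇒ t ≤ 8. So t ∈ [0, 8]: 9 solutions.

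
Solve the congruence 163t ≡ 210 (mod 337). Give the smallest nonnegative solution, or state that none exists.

115

gcd(337, 163) = 1  (337 = 2·163 + 11, 163 = 14·11 + 9, 11 = 1·9 + 2, 9 = 4·2 + 1, 2 = 2·1).
1 divides 210, so solutions exist.
Back-substituting, 163·(153) + 337·(-74) = 1.
So 163·(153) ≡ 1 (mod 337); multiply by 210: t ≡ 32130 (mod 337).
Smallest nonnegative: t = 32130 mod 337 = 115.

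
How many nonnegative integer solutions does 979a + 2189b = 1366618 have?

7

gcd(2189, 979):
  2189 = 2·979 + 231
  979 = 4·231 + 55
  231 = 4·55 + 11
  55 = 5·11
so gcd(2189, 979) = 11.
Back-substitute for Bézout coefficients:
  11 = 231 - 4·55
  ... = 979·(-38) + 2189·(17)
Scale by 124238: one solution is (-4721044, 2112046). Reduce a mod 199: (32, 610).
General: a = 32 + 199t, b = 610 - 89t.
a ≥ 0 ⇒ t ≥ 0; b ≥ 0 ⇒ t ≤ 6. So t ∈ [0, 6]: 7 solutions.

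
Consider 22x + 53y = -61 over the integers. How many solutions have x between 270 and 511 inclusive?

4

gcd(53, 22) = 1.
By Bézout, 22·(-12) + 53·(5) = 1.
Particular solution: (43, -19).
General solution: x = 43 + 53t, y = -19 - 22t for integer t.
270 ≤ 43 + 53t ≤ 511 gives t ∈ [5, 8], which is 4 values.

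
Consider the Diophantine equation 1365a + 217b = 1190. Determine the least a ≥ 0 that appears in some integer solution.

12

gcd(1365, 217):
  1365 = 6×217 + 63
  217 = 3×63 + 28
  63 = 2×28 + 7
  28 = 4×7
so gcd(1365, 217) = 7.
7 divides 1190, so solutions exist.
Back-substitute for Bézout coefficients:
  7 = 63 - 2×28
  ... = 1365×(7) + 217×(-44)
Scale by 1190/7 = 170: (a₀, b₀) = (1190, -7480).
General solution: a = 1190 + 31t, b = -7480 - 195t for integer t.
a ≥ 0: smallest is 1190 mod 31 = 12 (at t = -38), with b = -70.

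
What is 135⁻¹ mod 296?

gcd(296, 135) = 1.
By Bézout, 135*(-57) + 296*(26) = 1.
So 135*-57 ≡ 1 (mod 296), and -57 mod 296 = 239.

239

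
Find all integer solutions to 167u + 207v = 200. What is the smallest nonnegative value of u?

202

gcd(207, 167) = 1.
1 divides 200, so solutions exist.
By Bézout, 167*(-88) + 207*(71) = 1.
Scale by 200/1 = 200: (u₀, v₀) = (-17600, 14200).
General solution: u = -17600 + 207t, v = 14200 - 167t for integer t.
u ≥ 0: smallest is -17600 mod 207 = 202 (at t = 86), with v = -162.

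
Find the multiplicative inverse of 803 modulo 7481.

913

gcd(7481, 803) = 1.
By Bézout, 803·(913) + 7481·(-98) = 1.
So 803·913 ≡ 1 (mod 7481), and 913 mod 7481 = 913.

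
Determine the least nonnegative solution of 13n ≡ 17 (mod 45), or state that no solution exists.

29

gcd(45, 13) = 1.
1 divides 17, so solutions exist.
By Bézout, 13*(7) + 45*(-2) = 1.
So 13*(7) ≡ 1 (mod 45); multiply by 17: n ≡ 119 (mod 45).
Smallest nonnegative: n = 119 mod 45 = 29.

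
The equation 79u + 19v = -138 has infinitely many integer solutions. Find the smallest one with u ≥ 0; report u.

gcd(79, 19):
  79 = 4·19 + 3
  19 = 6·3 + 1
  3 = 3·1
so gcd(79, 19) = 1.
1 divides -138, so solutions exist.
Back-substitute for Bézout coefficients:
  1 = 19 - 6·3
  ... = 79·(-6) + 19·(25)
Scale by -138/1 = -138: (u₀, v₀) = (828, -3450).
General solution: u = 828 + 19t, v = -3450 - 79t for integer t.
u ≥ 0: smallest is 828 mod 19 = 11 (at t = -43), with v = -53.

11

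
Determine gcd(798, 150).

6

gcd(798, 150) = 6  (798 = 5·150 + 48, 150 = 3·48 + 6, 48 = 8·6).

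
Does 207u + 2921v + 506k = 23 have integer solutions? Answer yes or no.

yes

gcd(2921, 207):
  2921 = 14×207 + 23
  207 = 9×23
so gcd(2921, 207) = 23.
gcd(23, 506) = 23.
23 divides 23, so integer solutions exist.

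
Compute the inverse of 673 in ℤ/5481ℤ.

gcd(5481, 673) = 1.
By Bézout, 673×(904) + 5481×(-111) = 1.
So 673×904 ≡ 1 (mod 5481), and 904 mod 5481 = 904.

904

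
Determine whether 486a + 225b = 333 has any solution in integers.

yes

gcd(486, 225) = 9  (486 = 2*225 + 36, 225 = 6*36 + 9, 36 = 4*9).
9 divides 333, so integer solutions exist.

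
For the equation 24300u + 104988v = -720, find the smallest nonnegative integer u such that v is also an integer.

2009

gcd(104988, 24300):
  104988 = 4*24300 + 7788
  24300 = 3*7788 + 936
  7788 = 8*936 + 300
  936 = 3*300 + 36
  300 = 8*36 + 12
  36 = 3*12
so gcd(104988, 24300) = 12.
12 divides -720, so solutions exist.
Back-substitute for Bézout coefficients:
  12 = 300 - 8*36
  ... = 24300*(-2804) + 104988*(649)
Scale by -720/12 = -60: (u₀, v₀) = (168240, -38940).
General solution: u = 168240 + 8749t, v = -38940 - 2025t for integer t.
u ≥ 0: smallest is 168240 mod 8749 = 2009 (at t = -19), with v = -465.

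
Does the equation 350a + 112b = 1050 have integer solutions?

gcd(350, 112):
  350 = 3×112 + 14
  112 = 8×14
so gcd(350, 112) = 14.
14 divides 1050, so integer solutions exist.

yes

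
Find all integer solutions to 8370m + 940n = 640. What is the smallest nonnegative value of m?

gcd(8370, 940) = 10.
10 divides 640, so solutions exist.
By Bézout, 8370·(-21) + 940·(187) = 10.
Scale by 640/10 = 64: (m₀, n₀) = (-1344, 11968).
General solution: m = -1344 + 94t, n = 11968 - 837t for integer t.
m ≥ 0: smallest is -1344 mod 94 = 66 (at t = 15), with n = -587.

66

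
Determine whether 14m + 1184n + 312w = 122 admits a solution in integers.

gcd(1184, 14) = 2.
gcd(2, 312) = 2.
2 divides 122, so integer solutions exist.

yes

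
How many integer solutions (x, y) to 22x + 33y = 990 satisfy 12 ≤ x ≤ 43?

11

gcd(33, 22):
  33 = 1*22 + 11
  22 = 2*11
so gcd(33, 22) = 11.
Back-substitute for Bézout coefficients:
  11 = 33 - 1*22
  ... = 22*(-1) + 33*(1)
Scale by 90: particular solution (-90, 90); reduce x mod 3: (0, 30).
General solution: x = 0 + 3t, y = 30 - 2t for integer t.
12 ≤ 0 + 3t ≤ 43 gives t ∈ [4, 14], which is 11 values.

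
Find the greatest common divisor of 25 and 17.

gcd(25, 17):
  25 = 1*17 + 8
  17 = 2*8 + 1
  8 = 8*1
so gcd(25, 17) = 1.

1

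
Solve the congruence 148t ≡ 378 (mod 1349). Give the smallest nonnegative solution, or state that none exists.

276

gcd(1349, 148) = 1.
1 divides 378, so solutions exist.
By Bézout, 148*(-556) + 1349*(61) = 1.
So 148*(-556) ≡ 1 (mod 1349); multiply by 378: t ≡ -210168 (mod 1349).
Smallest nonnegative: t = -210168 mod 1349 = 276.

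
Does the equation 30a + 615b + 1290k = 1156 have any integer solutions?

gcd(615, 30) = 15  (615 = 20×30 + 15, 30 = 2×15).
gcd(15, 1290) = 15.
15 does not divide 1156 (remainder 1), so no integer solutions.

no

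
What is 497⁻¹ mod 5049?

3515

gcd(5049, 497) = 1  (5049 = 10·497 + 79, 497 = 6·79 + 23, 79 = 3·23 + 10, 23 = 2·10 + 3, 10 = 3·3 + 1, 3 = 3·1).
Back-substituting, 497·(-1534) + 5049·(151) = 1.
So 497·-1534 ≡ 1 (mod 5049), and -1534 mod 5049 = 3515.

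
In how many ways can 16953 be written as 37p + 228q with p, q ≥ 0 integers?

gcd(228, 37):
  228 = 6×37 + 6
  37 = 6×6 + 1
  6 = 6×1
so gcd(228, 37) = 1.
Back-substitute for Bézout coefficients:
  1 = 37 - 6×6
  ... = 37×(37) + 228×(-6)
Scale by 16953: one solution is (627261, -101718). Reduce p mod 228: (33, 69).
General: p = 33 + 228t, q = 69 - 37t.
p ≥ 0 ⇒ t ≥ 0; q ≥ 0 ⇒ t ≤ 1. So t ∈ [0, 1]: 2 solutions.

2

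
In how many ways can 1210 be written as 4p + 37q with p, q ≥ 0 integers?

gcd(37, 4) = 1  (37 = 9*4 + 1, 4 = 4*1).
Back-substituting, 4*(-9) + 37*(1) = 1.
Scale by 1210: one solution is (-10890, 1210). Reduce p mod 37: (25, 30).
General: p = 25 + 37t, q = 30 - 4t.
p ≥ 0 ⇒ t ≥ 0; q ≥ 0 ⇒ t ≤ 7. So t ∈ [0, 7]: 8 solutions.

8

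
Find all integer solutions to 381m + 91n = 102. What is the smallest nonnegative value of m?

gcd(381, 91) = 1.
1 divides 102, so solutions exist.
By Bézout, 381·(-16) + 91·(67) = 1.
Scale by 102/1 = 102: (m₀, n₀) = (-1632, 6834).
General solution: m = -1632 + 91t, n = 6834 - 381t for integer t.
m ≥ 0: smallest is -1632 mod 91 = 6 (at t = 18), with n = -24.

6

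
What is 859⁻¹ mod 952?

gcd(952, 859) = 1.
By Bézout, 859*(-389) + 952*(351) = 1.
So 859*-389 ≡ 1 (mod 952), and -389 mod 952 = 563.

563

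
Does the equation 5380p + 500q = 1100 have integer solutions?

yes

gcd(5380, 500) = 20  (5380 = 10*500 + 380, 500 = 1*380 + 120, 380 = 3*120 + 20, 120 = 6*20).
20 divides 1100, so integer solutions exist.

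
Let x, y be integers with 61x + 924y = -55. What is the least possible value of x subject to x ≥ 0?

605

gcd(924, 61):
  924 = 15×61 + 9
  61 = 6×9 + 7
  9 = 1×7 + 2
  7 = 3×2 + 1
  2 = 2×1
so gcd(924, 61) = 1.
1 divides -55, so solutions exist.
Back-substitute for Bézout coefficients:
  1 = 7 - 3×2
  ... = 61×(409) + 924×(-27)
Scale by -55/1 = -55: (x₀, y₀) = (-22495, 1485).
General solution: x = -22495 + 924t, y = 1485 - 61t for integer t.
x ≥ 0: smallest is -22495 mod 924 = 605 (at t = 25), with y = -40.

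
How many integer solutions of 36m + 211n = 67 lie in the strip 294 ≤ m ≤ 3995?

gcd(211, 36) = 1  (211 = 5*36 + 31, 36 = 1*31 + 5, 31 = 6*5 + 1, 5 = 5*1).
Back-substituting, 36*(-41) + 211*(7) = 1.
Scale by 67: particular solution (-2747, 469); reduce m mod 211: (207, -35).
General solution: m = 207 + 211t, n = -35 - 36t for integer t.
294 ≤ 207 + 211t ≤ 3995 gives t ∈ [1, 17], which is 17 values.

17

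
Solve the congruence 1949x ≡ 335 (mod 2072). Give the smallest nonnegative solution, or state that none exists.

gcd(2072, 1949):
  2072 = 1×1949 + 123
  1949 = 15×123 + 104
  123 = 1×104 + 19
  104 = 5×19 + 9
  19 = 2×9 + 1
  9 = 9×1
so gcd(2072, 1949) = 1.
1 divides 335, so solutions exist.
Back-substitute for Bézout coefficients:
  1 = 19 - 2×9
  ... = 1949×(-219) + 2072×(206)
So 1949×(-219) ≡ 1 (mod 2072); multiply by 335: x ≡ -73365 (mod 2072).
Smallest nonnegative: x = -73365 mod 2072 = 1227.

1227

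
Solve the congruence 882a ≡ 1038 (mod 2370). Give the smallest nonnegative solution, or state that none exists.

329

gcd(2370, 882):
  2370 = 2·882 + 606
  882 = 1·606 + 276
  606 = 2·276 + 54
  276 = 5·54 + 6
  54 = 9·6
so gcd(2370, 882) = 6.
6 divides 1038, so solutions exist.
Back-substitute for Bézout coefficients:
  6 = 276 - 5·54
  ... = 882·(43) + 2370·(-16)
So 882·(43) ≡ 6 (mod 2370); multiply by 173: a ≡ 7439 (mod 395).
Smallest nonnegative: a = 7439 mod 395 = 329.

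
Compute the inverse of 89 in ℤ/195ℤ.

gcd(195, 89) = 1.
By Bézout, 89*(-46) + 195*(21) = 1.
So 89*-46 ≡ 1 (mod 195), and -46 mod 195 = 149.

149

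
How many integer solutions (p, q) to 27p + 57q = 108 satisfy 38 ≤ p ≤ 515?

25

gcd(57, 27):
  57 = 2×27 + 3
  27 = 9×3
so gcd(57, 27) = 3.
Back-substitute for Bézout coefficients:
  3 = 57 - 2×27
  ... = 27×(-2) + 57×(1)
Scale by 36: particular solution (-72, 36); reduce p mod 19: (4, 0).
General solution: p = 4 + 19t, q = 0 - 9t for integer t.
38 ≤ 4 + 19t ≤ 515 gives t ∈ [2, 26], which is 25 values.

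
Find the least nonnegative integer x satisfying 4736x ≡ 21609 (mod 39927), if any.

37512

gcd(39927, 4736):
  39927 = 8·4736 + 2039
  4736 = 2·2039 + 658
  2039 = 3·658 + 65
  658 = 10·65 + 8
  65 = 8·8 + 1
  8 = 8·1
so gcd(39927, 4736) = 1.
1 divides 21609, so solutions exist.
Back-substitute for Bézout coefficients:
  1 = 65 - 8·8
  ... = 4736·(-4915) + 39927·(583)
So 4736·(-4915) ≡ 1 (mod 39927); multiply by 21609: x ≡ -106208235 (mod 39927).
Smallest nonnegative: x = -106208235 mod 39927 = 37512.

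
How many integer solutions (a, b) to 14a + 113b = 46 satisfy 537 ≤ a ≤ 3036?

gcd(113, 14) = 1.
By Bézout, 14·(-8) + 113·(1) = 1.
Particular solution: (84, -10).
General solution: a = 84 + 113t, b = -10 - 14t for integer t.
537 ≤ 84 + 113t ≤ 3036 gives t ∈ [5, 26], which is 22 values.

22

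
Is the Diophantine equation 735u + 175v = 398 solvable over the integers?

gcd(735, 175):
  735 = 4*175 + 35
  175 = 5*35
so gcd(735, 175) = 35.
35 does not divide 398 (remainder 13), so no integer solutions.

no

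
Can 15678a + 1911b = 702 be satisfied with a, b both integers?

yes

gcd(15678, 1911):
  15678 = 8×1911 + 390
  1911 = 4×390 + 351
  390 = 1×351 + 39
  351 = 9×39
so gcd(15678, 1911) = 39.
39 divides 702, so integer solutions exist.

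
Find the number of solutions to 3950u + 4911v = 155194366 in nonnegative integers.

gcd(4911, 3950) = 1  (4911 = 1×3950 + 961, 3950 = 4×961 + 106, 961 = 9×106 + 7, 106 = 15×7 + 1, 7 = 7×1).
Back-substituting, 3950×(695) + 4911×(-559) = 1.
Scale by 155194366: one solution is (107860084370, -86753650594). Reduce u mod 4911: (2543, 29556).
General: u = 2543 + 4911t, v = 29556 - 3950t.
u ≥ 0 ⇒ t ≥ 0; v ≥ 0 ⇒ t ≤ 7. So t ∈ [0, 7]: 8 solutions.

8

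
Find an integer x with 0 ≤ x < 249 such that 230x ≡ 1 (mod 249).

gcd(249, 230) = 1  (249 = 1·230 + 19, 230 = 12·19 + 2, 19 = 9·2 + 1, 2 = 2·1).
Back-substituting, 230·(-118) + 249·(109) = 1.
So 230·-118 ≡ 1 (mod 249), and -118 mod 249 = 131.

131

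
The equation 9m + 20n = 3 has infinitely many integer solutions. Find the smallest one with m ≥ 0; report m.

7

gcd(20, 9) = 1.
1 divides 3, so solutions exist.
By Bézout, 9*(9) + 20*(-4) = 1.
Scale by 3/1 = 3: (m₀, n₀) = (27, -12).
General solution: m = 27 + 20t, n = -12 - 9t for integer t.
m ≥ 0: smallest is 27 mod 20 = 7 (at t = -1), with n = -3.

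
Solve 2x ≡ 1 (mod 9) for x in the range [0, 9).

5

gcd(9, 2):
  9 = 4*2 + 1
  2 = 2*1
so gcd(9, 2) = 1.
Back-substitute for Bézout coefficients:
  1 = 9 - 4*2
  ... = 2*(-4) + 9*(1)
So 2*-4 ≡ 1 (mod 9), and -4 mod 9 = 5.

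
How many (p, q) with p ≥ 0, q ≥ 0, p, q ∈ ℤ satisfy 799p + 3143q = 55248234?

22

gcd(3143, 799):
  3143 = 3×799 + 746
  799 = 1×746 + 53
  746 = 14×53 + 4
  53 = 13×4 + 1
  4 = 4×1
so gcd(3143, 799) = 1.
Back-substitute for Bézout coefficients:
  1 = 53 - 13×4
  ... = 799×(771) + 3143×(-196)
Scale by 55248234: one solution is (42596388414, -10828653864). Reduce p mod 3143: (874, 17356).
General: p = 874 + 3143t, q = 17356 - 799t.
p ≥ 0 ⇒ t ≥ 0; q ≥ 0 ⇒ t ≤ 21. So t ∈ [0, 21]: 22 solutions.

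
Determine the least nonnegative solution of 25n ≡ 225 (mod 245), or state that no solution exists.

gcd(245, 25):
  245 = 9×25 + 20
  25 = 1×20 + 5
  20 = 4×5
so gcd(245, 25) = 5.
5 divides 225, so solutions exist.
Back-substitute for Bézout coefficients:
  5 = 25 - 1×20
  ... = 25×(10) + 245×(-1)
So 25×(10) ≡ 5 (mod 245); multiply by 45: n ≡ 450 (mod 49).
Smallest nonnegative: n = 450 mod 49 = 9.

9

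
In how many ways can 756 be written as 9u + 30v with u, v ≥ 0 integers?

gcd(30, 9):
  30 = 3×9 + 3
  9 = 3×3
so gcd(30, 9) = 3.
Back-substitute for Bézout coefficients:
  3 = 30 - 3×9
  ... = 9×(-3) + 30×(1)
Scale by 252: one solution is (-756, 252). Reduce u mod 10: (4, 24).
General: u = 4 + 10t, v = 24 - 3t.
u ≥ 0 ⇒ t ≥ 0; v ≥ 0 ⇒ t ≤ 8. So t ∈ [0, 8]: 9 solutions.

9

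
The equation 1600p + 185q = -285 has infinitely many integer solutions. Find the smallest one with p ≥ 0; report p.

gcd(1600, 185) = 5  (1600 = 8·185 + 120, 185 = 1·120 + 65, 120 = 1·65 + 55, 65 = 1·55 + 10, 55 = 5·10 + 5, 10 = 2·5).
5 divides -285, so solutions exist.
Back-substituting, 1600·(17) + 185·(-147) = 5.
Scale by -285/5 = -57: (p₀, q₀) = (-969, 8379).
General solution: p = -969 + 37t, q = 8379 - 320t for integer t.
p ≥ 0: smallest is -969 mod 37 = 30 (at t = 27), with q = -261.

30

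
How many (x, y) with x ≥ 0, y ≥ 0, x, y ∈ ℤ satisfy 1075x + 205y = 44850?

gcd(1075, 205):
  1075 = 5×205 + 50
  205 = 4×50 + 5
  50 = 10×5
so gcd(1075, 205) = 5.
Back-substitute for Bézout coefficients:
  5 = 205 - 4×50
  ... = 1075×(-4) + 205×(21)
Scale by 8970: one solution is (-35880, 188370). Reduce x mod 41: (36, 30).
General: x = 36 + 41t, y = 30 - 215t.
x ≥ 0 ⇒ t ≥ 0; y ≥ 0 ⇒ t ≤ 0. So t ∈ [0, 0]: 1 solution.

1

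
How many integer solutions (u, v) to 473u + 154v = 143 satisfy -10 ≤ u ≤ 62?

gcd(473, 154) = 11.
By Bézout, 473*(1) + 154*(-3) = 11.
Particular solution: (13, -39).
General solution: u = 13 + 14t, v = -39 - 43t for integer t.
-10 ≤ 13 + 14t ≤ 62 gives t ∈ [-1, 3], which is 5 values.

5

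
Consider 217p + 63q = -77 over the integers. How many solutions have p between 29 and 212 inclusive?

21

gcd(217, 63) = 7.
By Bézout, 217*(-2) + 63*(7) = 7.
Particular solution: (4, -15).
General solution: p = 4 + 9t, q = -15 - 31t for integer t.
29 ≤ 4 + 9t ≤ 212 gives t ∈ [3, 23], which is 21 values.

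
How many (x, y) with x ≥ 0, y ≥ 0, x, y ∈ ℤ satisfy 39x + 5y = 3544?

gcd(39, 5) = 1.
By Bézout, 39*(-1) + 5*(8) = 1.
One solution: (1, 701).
General: x = 1 + 5t, y = 701 - 39t.
x ≥ 0 ⇒ t ≥ 0; y ≥ 0 ⇒ t ≤ 17. So t ∈ [0, 17]: 18 solutions.

18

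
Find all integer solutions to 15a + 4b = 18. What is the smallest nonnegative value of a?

gcd(15, 4) = 1.
1 divides 18, so solutions exist.
By Bézout, 15·(-1) + 4·(4) = 1.
Scale by 18/1 = 18: (a₀, b₀) = (-18, 72).
General solution: a = -18 + 4t, b = 72 - 15t for integer t.
a ≥ 0: smallest is -18 mod 4 = 2 (at t = 5), with b = -3.

2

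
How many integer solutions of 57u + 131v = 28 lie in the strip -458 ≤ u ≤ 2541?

gcd(131, 57) = 1  (131 = 2×57 + 17, 57 = 3×17 + 6, 17 = 2×6 + 5, 6 = 1×5 + 1, 5 = 5×1).
Back-substituting, 57×(23) + 131×(-10) = 1.
Scale by 28: particular solution (644, -280); reduce u mod 131: (120, -52).
General solution: u = 120 + 131t, v = -52 - 57t for integer t.
-458 ≤ 120 + 131t ≤ 2541 gives t ∈ [-4, 18], which is 23 values.

23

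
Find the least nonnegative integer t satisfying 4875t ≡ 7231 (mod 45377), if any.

30923

gcd(45377, 4875):
  45377 = 9×4875 + 1502
  4875 = 3×1502 + 369
  1502 = 4×369 + 26
  369 = 14×26 + 5
  26 = 5×5 + 1
  5 = 5×1
so gcd(45377, 4875) = 1.
1 divides 7231, so solutions exist.
Back-substitute for Bézout coefficients:
  1 = 26 - 5×5
  ... = 4875×(-8731) + 45377×(938)
So 4875×(-8731) ≡ 1 (mod 45377); multiply by 7231: t ≡ -63133861 (mod 45377).
Smallest nonnegative: t = -63133861 mod 45377 = 30923.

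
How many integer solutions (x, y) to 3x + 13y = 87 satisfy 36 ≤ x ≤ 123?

gcd(13, 3):
  13 = 4*3 + 1
  3 = 3*1
so gcd(13, 3) = 1.
Back-substitute for Bézout coefficients:
  1 = 13 - 4*3
  ... = 3*(-4) + 13*(1)
Scale by 87: particular solution (-348, 87); reduce x mod 13: (3, 6).
General solution: x = 3 + 13t, y = 6 - 3t for integer t.
36 ≤ 3 + 13t ≤ 123 gives t ∈ [3, 9], which is 7 values.

7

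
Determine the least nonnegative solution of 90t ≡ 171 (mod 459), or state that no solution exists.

7

gcd(459, 90) = 9.
9 divides 171, so solutions exist.
By Bézout, 90·(-5) + 459·(1) = 9.
So 90·(-5) ≡ 9 (mod 459); multiply by 19: t ≡ -95 (mod 51).
Smallest nonnegative: t = -95 mod 51 = 7.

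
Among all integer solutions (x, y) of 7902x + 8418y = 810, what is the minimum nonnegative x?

gcd(8418, 7902):
  8418 = 1×7902 + 516
  7902 = 15×516 + 162
  516 = 3×162 + 30
  162 = 5×30 + 12
  30 = 2×12 + 6
  12 = 2×6
so gcd(8418, 7902) = 6.
6 divides 810, so solutions exist.
Back-substitute for Bézout coefficients:
  6 = 30 - 2×12
  ... = 7902×(-571) + 8418×(536)
Scale by 810/6 = 135: (x₀, y₀) = (-77085, 72360).
General solution: x = -77085 + 1403t, y = 72360 - 1317t for integer t.
x ≥ 0: smallest is -77085 mod 1403 = 80 (at t = 55), with y = -75.

80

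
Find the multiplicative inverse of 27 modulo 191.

92

gcd(191, 27):
  191 = 7×27 + 2
  27 = 13×2 + 1
  2 = 2×1
so gcd(191, 27) = 1.
Back-substitute for Bézout coefficients:
  1 = 27 - 13×2
  ... = 27×(92) + 191×(-13)
So 27×92 ≡ 1 (mod 191), and 92 mod 191 = 92.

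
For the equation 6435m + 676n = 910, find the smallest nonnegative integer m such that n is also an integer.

gcd(6435, 676) = 13  (6435 = 9·676 + 351, 676 = 1·351 + 325, 351 = 1·325 + 26, 325 = 12·26 + 13, 26 = 2·13).
13 divides 910, so solutions exist.
Back-substituting, 6435·(-25) + 676·(238) = 13.
Scale by 910/13 = 70: (m₀, n₀) = (-1750, 16660).
General solution: m = -1750 + 52t, n = 16660 - 495t for integer t.
m ≥ 0: smallest is -1750 mod 52 = 18 (at t = 34), with n = -170.

18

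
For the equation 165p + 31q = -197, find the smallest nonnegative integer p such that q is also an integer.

gcd(165, 31) = 1.
1 divides -197, so solutions exist.
By Bézout, 165*(-3) + 31*(16) = 1.
Scale by -197/1 = -197: (p₀, q₀) = (591, -3152).
General solution: p = 591 + 31t, q = -3152 - 165t for integer t.
p ≥ 0: smallest is 591 mod 31 = 2 (at t = -19), with q = -17.

2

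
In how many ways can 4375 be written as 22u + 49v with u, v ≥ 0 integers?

gcd(49, 22) = 1  (49 = 2*22 + 5, 22 = 4*5 + 2, 5 = 2*2 + 1, 2 = 2*1).
Back-substituting, 22*(-20) + 49*(9) = 1.
Scale by 4375: one solution is (-87500, 39375). Reduce u mod 49: (14, 83).
General: u = 14 + 49t, v = 83 - 22t.
u ≥ 0 ⇒ t ≥ 0; v ≥ 0 ⇒ t ≤ 3. So t ∈ [0, 3]: 4 solutions.

4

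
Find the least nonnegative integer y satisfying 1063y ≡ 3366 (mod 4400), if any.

gcd(4400, 1063):
  4400 = 4·1063 + 148
  1063 = 7·148 + 27
  148 = 5·27 + 13
  27 = 2·13 + 1
  13 = 13·1
so gcd(4400, 1063) = 1.
1 divides 3366, so solutions exist.
Back-substitute for Bézout coefficients:
  1 = 27 - 2·13
  ... = 1063·(327) + 4400·(-79)
So 1063·(327) ≡ 1 (mod 4400); multiply by 3366: y ≡ 1100682 (mod 4400).
Smallest nonnegative: y = 1100682 mod 4400 = 682.

682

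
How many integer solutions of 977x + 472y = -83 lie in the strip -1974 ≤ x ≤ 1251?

7

gcd(977, 472):
  977 = 2*472 + 33
  472 = 14*33 + 10
  33 = 3*10 + 3
  10 = 3*3 + 1
  3 = 3*1
so gcd(977, 472) = 1.
Back-substitute for Bézout coefficients:
  1 = 10 - 3*3
  ... = 977*(-143) + 472*(296)
Scale by -83: particular solution (11869, -24568); reduce x mod 472: (69, -143).
General solution: x = 69 + 472t, y = -143 - 977t for integer t.
-1974 ≤ 69 + 472t ≤ 1251 gives t ∈ [-4, 2], which is 7 values.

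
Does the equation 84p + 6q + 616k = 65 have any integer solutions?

gcd(84, 6) = 6  (84 = 14·6).
gcd(6, 616) = 2.
2 does not divide 65 (remainder 1), so no integer solutions.

no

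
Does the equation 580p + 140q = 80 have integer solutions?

yes

gcd(580, 140):
  580 = 4*140 + 20
  140 = 7*20
so gcd(580, 140) = 20.
20 divides 80, so integer solutions exist.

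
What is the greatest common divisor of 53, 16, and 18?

gcd(53, 16) = 1  (53 = 3×16 + 5, 16 = 3×5 + 1, 5 = 5×1).
gcd(1, 18) = 1.

1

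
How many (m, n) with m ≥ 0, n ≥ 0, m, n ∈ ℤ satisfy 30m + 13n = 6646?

17

gcd(30, 13) = 1  (30 = 2*13 + 4, 13 = 3*4 + 1, 4 = 4*1).
Back-substituting, 30*(-3) + 13*(7) = 1.
Scale by 6646: one solution is (-19938, 46522). Reduce m mod 13: (4, 502).
General: m = 4 + 13t, n = 502 - 30t.
m ≥ 0 ⇒ t ≥ 0; n ≥ 0 ⇒ t ≤ 16. So t ∈ [0, 16]: 17 solutions.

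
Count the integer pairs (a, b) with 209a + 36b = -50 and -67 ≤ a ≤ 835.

25

gcd(209, 36) = 1.
By Bézout, 209*(5) + 36*(-29) = 1.
Particular solution: (2, -13).
General solution: a = 2 + 36t, b = -13 - 209t for integer t.
-67 ≤ 2 + 36t ≤ 835 gives t ∈ [-1, 23], which is 25 values.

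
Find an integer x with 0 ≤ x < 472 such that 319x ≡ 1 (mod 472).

gcd(472, 319):
  472 = 1·319 + 153
  319 = 2·153 + 13
  153 = 11·13 + 10
  13 = 1·10 + 3
  10 = 3·3 + 1
  3 = 3·1
so gcd(472, 319) = 1.
Back-substitute for Bézout coefficients:
  1 = 10 - 3·3
  ... = 319·(-145) + 472·(98)
So 319·-145 ≡ 1 (mod 472), and -145 mod 472 = 327.

327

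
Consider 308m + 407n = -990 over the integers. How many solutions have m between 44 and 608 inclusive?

16

gcd(407, 308):
  407 = 1×308 + 99
  308 = 3×99 + 11
  99 = 9×11
so gcd(407, 308) = 11.
Back-substitute for Bézout coefficients:
  11 = 308 - 3×99
  ... = 308×(4) + 407×(-3)
Scale by -90: particular solution (-360, 270); reduce m mod 37: (10, -10).
General solution: m = 10 + 37t, n = -10 - 28t for integer t.
44 ≤ 10 + 37t ≤ 608 gives t ∈ [1, 16], which is 16 values.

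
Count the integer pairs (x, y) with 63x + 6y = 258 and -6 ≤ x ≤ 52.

30

gcd(63, 6) = 3.
By Bézout, 63×(1) + 6×(-10) = 3.
Particular solution: (0, 43).
General solution: x = 0 + 2t, y = 43 - 21t for integer t.
-6 ≤ 0 + 2t ≤ 52 gives t ∈ [-3, 26], which is 30 values.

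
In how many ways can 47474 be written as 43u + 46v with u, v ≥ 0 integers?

gcd(46, 43):
  46 = 1*43 + 3
  43 = 14*3 + 1
  3 = 3*1
so gcd(46, 43) = 1.
Back-substitute for Bézout coefficients:
  1 = 43 - 14*3
  ... = 43*(15) + 46*(-14)
Scale by 47474: one solution is (712110, -664636). Reduce u mod 46: (30, 1004).
General: u = 30 + 46t, v = 1004 - 43t.
u ≥ 0 ⇒ t ≥ 0; v ≥ 0 ⇒ t ≤ 23. So t ∈ [0, 23]: 24 solutions.

24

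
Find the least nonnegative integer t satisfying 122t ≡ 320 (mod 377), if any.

gcd(377, 122):
  377 = 3×122 + 11
  122 = 11×11 + 1
  11 = 11×1
so gcd(377, 122) = 1.
1 divides 320, so solutions exist.
Back-substitute for Bézout coefficients:
  1 = 122 - 11×11
  ... = 122×(34) + 377×(-11)
So 122×(34) ≡ 1 (mod 377); multiply by 320: t ≡ 10880 (mod 377).
Smallest nonnegative: t = 10880 mod 377 = 324.

324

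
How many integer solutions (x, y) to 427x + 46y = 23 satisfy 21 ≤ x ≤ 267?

6

gcd(427, 46) = 1  (427 = 9×46 + 13, 46 = 3×13 + 7, 13 = 1×7 + 6, 7 = 1×6 + 1, 6 = 6×1).
Back-substituting, 427×(-7) + 46×(65) = 1.
Scale by 23: particular solution (-161, 1495); reduce x mod 46: (23, -213).
General solution: x = 23 + 46t, y = -213 - 427t for integer t.
21 ≤ 23 + 46t ≤ 267 gives t ∈ [0, 5], which is 6 values.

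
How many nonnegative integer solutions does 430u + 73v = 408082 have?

gcd(430, 73) = 1  (430 = 5*73 + 65, 73 = 1*65 + 8, 65 = 8*8 + 1, 8 = 8*1).
Back-substituting, 430*(9) + 73*(-53) = 1.
Scale by 408082: one solution is (3672738, -21628346). Reduce u mod 73: (35, 5384).
General: u = 35 + 73t, v = 5384 - 430t.
u ≥ 0 ⇒ t ≥ 0; v ≥ 0 ⇒ t ≤ 12. So t ∈ [0, 12]: 13 solutions.

13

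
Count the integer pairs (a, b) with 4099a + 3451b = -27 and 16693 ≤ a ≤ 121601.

gcd(4099, 3451) = 1.
By Bézout, 4099×(-229) + 3451×(272) = 1.
Particular solution: (2732, -3245).
General solution: a = 2732 + 3451t, b = -3245 - 4099t for integer t.
16693 ≤ 2732 + 3451t ≤ 121601 gives t ∈ [5, 34], which is 30 values.

30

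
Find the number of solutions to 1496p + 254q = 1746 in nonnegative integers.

gcd(1496, 254):
  1496 = 5×254 + 226
  254 = 1×226 + 28
  226 = 8×28 + 2
  28 = 14×2
so gcd(1496, 254) = 2.
Back-substitute for Bézout coefficients:
  2 = 226 - 8×28
  ... = 1496×(9) + 254×(-53)
Scale by 873: one solution is (7857, -46269). Reduce p mod 127: (110, -641).
General: p = 110 + 127t, q = -641 - 748t.
p ≥ 0 ⇒ t ≥ 0; q ≥ 0 ⇒ t ≤ -1. So t ∈ [0, -1]: 0 solutions.

0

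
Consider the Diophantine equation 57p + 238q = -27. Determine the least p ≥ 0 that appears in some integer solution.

gcd(238, 57):
  238 = 4×57 + 10
  57 = 5×10 + 7
  10 = 1×7 + 3
  7 = 2×3 + 1
  3 = 3×1
so gcd(238, 57) = 1.
1 divides -27, so solutions exist.
Back-substitute for Bézout coefficients:
  1 = 7 - 2×3
  ... = 57×(71) + 238×(-17)
Scale by -27/1 = -27: (p₀, q₀) = (-1917, 459).
General solution: p = -1917 + 238t, q = 459 - 57t for integer t.
p ≥ 0: smallest is -1917 mod 238 = 225 (at t = 9), with q = -54.

225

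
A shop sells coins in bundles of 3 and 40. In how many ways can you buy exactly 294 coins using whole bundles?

Need nonnegative integers with 3j + 40k = 294.
gcd(3, 40) = 1, and 3·(-13) + 40·(1) = 1.
So (j₀, k₀) = (-3822, 294); general j = -3822 + 40t, k = 294 - 3t.
j ≥ 0 ⇒ t ≥ 96; k ≥ 0 ⇒ t ≤ 98. That's 3 values of t.

3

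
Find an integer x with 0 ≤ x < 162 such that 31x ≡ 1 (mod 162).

115

gcd(162, 31) = 1  (162 = 5*31 + 7, 31 = 4*7 + 3, 7 = 2*3 + 1, 3 = 3*1).
Back-substituting, 31*(-47) + 162*(9) = 1.
So 31*-47 ≡ 1 (mod 162), and -47 mod 162 = 115.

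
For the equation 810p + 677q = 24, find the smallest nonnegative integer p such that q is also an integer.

gcd(810, 677) = 1  (810 = 1×677 + 133, 677 = 5×133 + 12, 133 = 11×12 + 1, 12 = 12×1).
1 divides 24, so solutions exist.
Back-substituting, 810×(56) + 677×(-67) = 1.
Scale by 24/1 = 24: (p₀, q₀) = (1344, -1608).
General solution: p = 1344 + 677t, q = -1608 - 810t for integer t.
p ≥ 0: smallest is 1344 mod 677 = 667 (at t = -1), with q = -798.

667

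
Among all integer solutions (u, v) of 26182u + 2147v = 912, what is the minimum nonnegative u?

gcd(26182, 2147) = 19  (26182 = 12·2147 + 418, 2147 = 5·418 + 57, 418 = 7·57 + 19, 57 = 3·19).
19 divides 912, so solutions exist.
Back-substituting, 26182·(36) + 2147·(-439) = 19.
Scale by 912/19 = 48: (u₀, v₀) = (1728, -21072).
General solution: u = 1728 + 113t, v = -21072 - 1378t for integer t.
u ≥ 0: smallest is 1728 mod 113 = 33 (at t = -15), with v = -402.

33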